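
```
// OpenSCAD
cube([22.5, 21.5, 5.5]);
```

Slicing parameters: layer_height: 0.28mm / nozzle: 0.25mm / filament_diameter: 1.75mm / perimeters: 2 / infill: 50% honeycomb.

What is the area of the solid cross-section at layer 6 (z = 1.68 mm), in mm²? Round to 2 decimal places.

483.75 mm²

At z = 1.68 mm: the cube is present — its section is the full 22.5×21.5 rectangle (area 483.75 mm²). Overall, the cross-section is a single solid region. Net area = 483.75 mm².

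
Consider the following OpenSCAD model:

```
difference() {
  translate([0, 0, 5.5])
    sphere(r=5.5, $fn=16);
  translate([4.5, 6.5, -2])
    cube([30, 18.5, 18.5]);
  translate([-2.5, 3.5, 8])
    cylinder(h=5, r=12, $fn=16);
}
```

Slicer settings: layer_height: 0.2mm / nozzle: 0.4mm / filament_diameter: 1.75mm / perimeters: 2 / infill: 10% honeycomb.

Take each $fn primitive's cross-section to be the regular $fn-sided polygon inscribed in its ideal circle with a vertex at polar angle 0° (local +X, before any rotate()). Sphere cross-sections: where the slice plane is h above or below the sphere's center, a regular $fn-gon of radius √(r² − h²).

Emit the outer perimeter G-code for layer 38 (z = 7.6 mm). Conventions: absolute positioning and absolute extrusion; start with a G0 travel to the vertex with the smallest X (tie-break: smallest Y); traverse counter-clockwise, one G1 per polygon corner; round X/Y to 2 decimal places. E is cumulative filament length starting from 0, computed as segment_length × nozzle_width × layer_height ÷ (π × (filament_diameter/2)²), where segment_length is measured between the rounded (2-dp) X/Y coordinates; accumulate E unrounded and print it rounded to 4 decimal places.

At z = 7.6 mm: the sphere: section is a regular 16-gon, circumradius = √(r²−h²) = √(5.5²−2.1²) = 5.083; the cube at (4.5, 6.5) is present — its section is the full 30×18.5 rectangle; the cylinder at (-2.5, 3.5) is not intersected at this z (z outside [8, 13]); Subtracting the remaining from the first: starting from the r=5.5 sphere, the 30×18.5 cube at (4.5, 6.5) misses the remaining region (no effect) — 1 connected region. The outline is a single polygon with 16 vertices. Extrusion per mm of travel: 0.4 × 0.2 / (π × 0.875²) = 0.033260. Accumulating E over each segment gives final E = 1.0555.

G0 X-5.08 Y0.00 Z7.60
G1 X-4.70 Y-1.95 E0.0661
G1 X-3.59 Y-3.59 E0.1319
G1 X-1.95 Y-4.70 E0.1978
G1 X0.00 Y-5.08 E0.2639
G1 X1.95 Y-4.70 E0.3300
G1 X3.59 Y-3.59 E0.3958
G1 X4.70 Y-1.95 E0.4617
G1 X5.08 Y0.00 E0.5278
G1 X4.70 Y1.95 E0.5939
G1 X3.59 Y3.59 E0.6597
G1 X1.95 Y4.70 E0.7256
G1 X0.00 Y5.08 E0.7917
G1 X-1.95 Y4.70 E0.8577
G1 X-3.59 Y3.59 E0.9236
G1 X-4.70 Y1.95 E0.9895
G1 X-5.08 Y0.00 E1.0555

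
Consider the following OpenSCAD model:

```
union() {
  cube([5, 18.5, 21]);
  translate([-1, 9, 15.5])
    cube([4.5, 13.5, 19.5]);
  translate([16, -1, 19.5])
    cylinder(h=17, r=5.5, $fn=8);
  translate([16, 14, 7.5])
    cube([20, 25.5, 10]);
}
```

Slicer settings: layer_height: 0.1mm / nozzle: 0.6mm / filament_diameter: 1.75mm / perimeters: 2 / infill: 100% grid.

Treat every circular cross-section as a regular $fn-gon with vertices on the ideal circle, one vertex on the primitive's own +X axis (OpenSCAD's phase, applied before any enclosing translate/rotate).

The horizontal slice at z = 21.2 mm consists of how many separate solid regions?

At z = 21.2 mm: the cube is not intersected at this z (z outside [0, 21]); the cube at (-1, 9) is present — its section is the full 4.5×13.5 rectangle; the r=5.5 cylinder at (16, -1) contributes a regular 8-gon of circumradius 5.5; the cube at (16, 14) is not intersected at this z (z outside [7.5, 17.5]); Merging all regions: the 2 present regions are separate (no shared area or edge), so areas and boundary lengths simply add and each stays a separate island — 2 connected regions. The result has 2 disconnected regions.

2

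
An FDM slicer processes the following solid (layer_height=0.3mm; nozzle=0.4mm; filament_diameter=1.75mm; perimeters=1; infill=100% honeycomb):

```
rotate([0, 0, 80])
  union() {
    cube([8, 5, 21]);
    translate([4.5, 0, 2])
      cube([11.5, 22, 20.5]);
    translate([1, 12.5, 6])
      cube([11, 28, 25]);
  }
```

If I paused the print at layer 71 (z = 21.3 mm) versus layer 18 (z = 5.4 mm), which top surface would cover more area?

layer 71 (z = 21.3 mm)

Layer 71 (z = 21.3): the cube does not reach this height (z outside [0, 21]); the cube at (4.5, 0) is present — its section is the full 11.5×22 rectangle (area 253.00 mm²); the 11×28 cube at (1, 12.5) contributes its full rectangle (area 308.00 mm²); Merging all regions: the regions partially overlap — summed areas 561.00 mm² minus the doubly-counted overlap 71.25 mm² gives 489.75 mm² — area = 489.75 mm²; (whole slice rotated 80° about Z — lengths, areas and connectivity unchanged). So its area = 489.75 mm². Layer 18 (z = 5.4): the 8×5 cube contributes its full rectangle (area 40.00 mm²); the 11.5×22 cube at (4.5, 0) contributes its full rectangle (area 253.00 mm²); the cube at (1, 12.5) is not intersected at this z (z outside [6, 31]); Combining (union): the regions partially overlap — summed areas 293.00 mm² minus the doubly-counted overlap 17.50 mm² gives 275.50 mm² — area = 275.50 mm²; (whole slice rotated 80° about Z — lengths, areas and connectivity unchanged). So its area = 275.50 mm². Layer 71 is larger (489.75 vs 275.50 mm²).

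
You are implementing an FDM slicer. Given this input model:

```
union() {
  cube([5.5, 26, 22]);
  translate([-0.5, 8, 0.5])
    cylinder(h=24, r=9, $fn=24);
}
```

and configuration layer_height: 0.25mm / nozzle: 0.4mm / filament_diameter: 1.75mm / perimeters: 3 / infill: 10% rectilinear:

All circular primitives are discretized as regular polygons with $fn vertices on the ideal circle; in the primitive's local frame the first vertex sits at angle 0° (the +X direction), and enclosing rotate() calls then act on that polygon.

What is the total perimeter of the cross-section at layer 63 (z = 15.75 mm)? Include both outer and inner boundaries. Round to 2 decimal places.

At z = 15.75 mm: the cube is present — its section is the full 5.5×26 rectangle (perimeter 63.00 mm); the cylinder at (-0.5, 8): section is a regular 24-gon, circumradius r=9 (perimeter = 2·24·9.000·sin(180°/24) = 56.39 mm); Combining (union): the regions partially overlap (shared area 87.62 mm²), so the edge portions inside another operand are dropped and the merged outline is re-measured after clipping — boundary = 77.15 mm. Overall, the cross-section is a single solid region. Total boundary length (outer) = 77.15 mm.

77.15 mm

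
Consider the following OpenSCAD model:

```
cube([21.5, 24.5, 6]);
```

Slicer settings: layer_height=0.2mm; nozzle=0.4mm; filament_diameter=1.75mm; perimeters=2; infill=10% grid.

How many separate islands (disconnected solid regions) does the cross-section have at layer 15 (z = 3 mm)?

At z = 3 mm: the cube (footprint 21.5×24.5) is included at this height. Overall, the cross-section is a single solid region. Island count = 1.

1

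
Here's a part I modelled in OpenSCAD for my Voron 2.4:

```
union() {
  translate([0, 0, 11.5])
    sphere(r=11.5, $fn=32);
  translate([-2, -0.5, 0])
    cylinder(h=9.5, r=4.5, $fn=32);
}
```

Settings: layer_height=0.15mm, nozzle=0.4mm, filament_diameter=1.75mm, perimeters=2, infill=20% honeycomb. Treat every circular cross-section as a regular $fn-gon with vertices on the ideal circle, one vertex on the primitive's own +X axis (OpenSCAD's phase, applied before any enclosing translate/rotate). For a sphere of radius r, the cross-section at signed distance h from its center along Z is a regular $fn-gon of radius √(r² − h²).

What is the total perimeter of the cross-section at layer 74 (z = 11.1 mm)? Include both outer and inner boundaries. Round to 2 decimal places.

72.10 mm

At z = 11.1 mm: the r=11.5 sphere slices to a regular 32-gon of circumradius 11.493 (√(r²−h²) with h=0.4 from center) (perimeter = 2·32·11.493·sin(180°/32) = 72.10 mm); the cylinder at (-2, -0.5) is absent (z outside [0, 9.5]); Taking the union: only the r=11.5 sphere is present, so the union is just that shape — boundary = 72.10 mm. Overall, the cross-section is a single solid region. Total boundary length (outer) = 72.10 mm.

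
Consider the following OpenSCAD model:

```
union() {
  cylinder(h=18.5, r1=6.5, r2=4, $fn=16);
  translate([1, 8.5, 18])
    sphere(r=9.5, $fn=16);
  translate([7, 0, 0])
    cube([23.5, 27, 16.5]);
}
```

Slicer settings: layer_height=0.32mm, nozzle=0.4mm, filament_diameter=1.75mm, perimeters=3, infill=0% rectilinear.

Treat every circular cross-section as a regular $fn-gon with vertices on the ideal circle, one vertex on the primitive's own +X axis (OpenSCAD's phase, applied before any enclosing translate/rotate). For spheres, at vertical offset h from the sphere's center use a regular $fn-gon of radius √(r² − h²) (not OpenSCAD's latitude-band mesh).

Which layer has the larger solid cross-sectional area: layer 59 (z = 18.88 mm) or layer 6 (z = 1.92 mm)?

Layer 59 (z = 18.88): the cone is not intersected at this z (z outside [0, 18.5]); the sphere at (1, 8.5): section is a regular 16-gon, circumradius = √(r²−h²) = √(9.5²−0.88²) = 9.459 (area = (16/2)·9.459²·sin(360°/16) = 273.93 mm²); the cube at (7, 0) is not intersected at this z (z outside [0, 16.5]); Merging all regions: only the r=9.5 sphere at (1, 8.5) is present, so the union is just that shape — area = 273.93 mm². So its area = 273.93 mm². Layer 6 (z = 1.92): the cone contributes a regular 16-gon of circumradius 6.241 (interpolated between r1=6.5 and r2=4 at t=0.104) (area = (16/2)·6.241²·sin(360°/16) = 119.23 mm²); the sphere at (1, 8.5) is not intersected at this z (|z−center|=16.080 > r=9.5); the cube at (7, 0) (footprint 23.5×27) is included at this height (area 634.50 mm²); Taking the union: the 2 present regions are separate (no shared area or edge), so areas and boundary lengths simply add and each stays a separate island — area = 753.73 mm². So its area = 753.73 mm². Layer 6 is larger (753.73 vs 273.93 mm²).

layer 6 (z = 1.92 mm)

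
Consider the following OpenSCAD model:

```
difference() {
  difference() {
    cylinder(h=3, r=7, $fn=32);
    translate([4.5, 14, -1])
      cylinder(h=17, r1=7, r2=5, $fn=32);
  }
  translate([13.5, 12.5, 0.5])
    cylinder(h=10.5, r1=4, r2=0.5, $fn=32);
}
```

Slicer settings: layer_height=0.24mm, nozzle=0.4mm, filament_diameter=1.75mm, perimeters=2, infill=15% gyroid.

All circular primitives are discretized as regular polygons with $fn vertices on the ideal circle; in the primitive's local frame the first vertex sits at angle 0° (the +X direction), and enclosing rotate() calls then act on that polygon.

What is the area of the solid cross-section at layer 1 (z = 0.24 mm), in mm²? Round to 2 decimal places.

At z = 0.24 mm: the r=7 cylinder contributes a regular 32-gon of circumradius 7 (area = (32/2)·7.000²·sin(360°/32) = 152.95 mm²); the cone at (4.5, 14) (r1=7→r2=5) has section circumradius 6.854 here — a regular 32-gon (area = (32/2)·6.854²·sin(360°/32) = 146.64 mm²); After the difference (first − rest): starting from the r=7 cylinder (152.95 mm²), the cone at (4.5, 14) misses the remaining region (no effect) — area = 152.95 mm²; the cone at (13.5, 12.5) is absent (z outside [0.5, 11]); Subtracting the remaining from the first: none of the subtracted shapes is present at this height, so that combined region is unchanged — area = 152.95 mm². Overall, the cross-section is a single solid region. Net area = 152.95 mm².

152.95 mm²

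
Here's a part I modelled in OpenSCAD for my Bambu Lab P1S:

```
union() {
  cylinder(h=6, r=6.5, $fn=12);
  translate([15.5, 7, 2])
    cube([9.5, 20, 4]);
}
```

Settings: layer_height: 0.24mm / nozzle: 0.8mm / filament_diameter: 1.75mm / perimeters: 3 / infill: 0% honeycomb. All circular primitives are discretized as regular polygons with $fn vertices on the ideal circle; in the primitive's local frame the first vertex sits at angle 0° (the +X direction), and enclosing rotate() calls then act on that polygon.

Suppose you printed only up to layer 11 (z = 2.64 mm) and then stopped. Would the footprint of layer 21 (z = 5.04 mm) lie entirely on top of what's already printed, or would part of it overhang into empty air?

entirely on top

Compare the two slices. At z = 2.64: the r=6.5 cylinder contributes a regular 12-gon of circumradius 6.5 (area = (12/2)·6.500²·sin(360°/12) = 126.75 mm²); the 9.5×20 cube at (15.5, 7) contributes its full rectangle (area 190.00 mm²); Combining (union): the 2 present regions are separate (no shared area or edge), so areas and boundary lengths simply add and each stays a separate island — area = 316.75 mm². At z = 5.04: the r=6.5 cylinder contributes a regular 12-gon of circumradius 6.5 (area = (12/2)·6.500²·sin(360°/12) = 126.75 mm²); the cube at (15.5, 7) is present — its section is the full 9.5×20 rectangle (area 190.00 mm²); Merging all regions: the 2 present regions are separate (no shared area or edge), so areas and boundary lengths simply add and each stays a separate island — area = 316.75 mm². Checking containment: the cross-section at z = 5.04 is a subset of the cross-section at z = 2.64.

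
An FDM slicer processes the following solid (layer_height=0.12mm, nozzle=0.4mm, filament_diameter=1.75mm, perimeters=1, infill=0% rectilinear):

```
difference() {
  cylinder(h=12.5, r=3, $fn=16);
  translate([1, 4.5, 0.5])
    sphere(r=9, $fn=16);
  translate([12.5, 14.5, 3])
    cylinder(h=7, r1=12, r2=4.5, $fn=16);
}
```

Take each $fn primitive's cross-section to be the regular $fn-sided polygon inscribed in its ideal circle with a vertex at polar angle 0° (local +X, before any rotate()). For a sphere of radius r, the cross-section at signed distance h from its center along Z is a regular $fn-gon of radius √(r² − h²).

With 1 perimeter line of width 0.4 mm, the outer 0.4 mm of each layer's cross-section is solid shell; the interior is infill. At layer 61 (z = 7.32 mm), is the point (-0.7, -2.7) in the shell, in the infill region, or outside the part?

shell

At z = 7.32 mm: the r=3 cylinder contributes a regular 16-gon of circumradius 3; the r=9 sphere at (1, 4.5) contributes a regular 16-gon of circumradius √(9²−6.82²) = 5.873; the cone at (12.5, 14.5): at t=0.617 of its height the radius interpolates to r₁+(r₂−r₁)t = 7.371, giving a regular 16-gon of that circumradius; Taking the first minus the rest: starting from the r=3 cylinder, the r=9 sphere at (1, 4.5) partially overlaps it — only the 19.21 mm² overlap (of its 105.58 mm²) is removed, clipping the outline; the cone at (12.5, 14.5) misses the remaining region (no effect) — 1 connected region. Overall, the cross-section is a single solid region. The nearest boundary edge runs (-0.00, -3.00)→(-1.15, -2.77); distance from the point to it = 0.16 mm. The point is inside the cross-section, 0.16 mm from the nearest boundary — within the 0.4 mm shell band (1 × 0.4).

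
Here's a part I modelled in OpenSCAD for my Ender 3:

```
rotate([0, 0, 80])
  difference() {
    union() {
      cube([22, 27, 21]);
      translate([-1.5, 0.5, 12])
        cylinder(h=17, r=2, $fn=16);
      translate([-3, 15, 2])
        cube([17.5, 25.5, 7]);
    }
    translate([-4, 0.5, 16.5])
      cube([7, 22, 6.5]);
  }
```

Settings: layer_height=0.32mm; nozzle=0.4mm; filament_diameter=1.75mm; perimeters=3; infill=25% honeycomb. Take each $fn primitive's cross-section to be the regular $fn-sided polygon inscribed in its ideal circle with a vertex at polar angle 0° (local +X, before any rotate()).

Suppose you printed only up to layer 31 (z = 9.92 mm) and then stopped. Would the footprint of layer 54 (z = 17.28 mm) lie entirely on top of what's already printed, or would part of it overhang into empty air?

Compare the two slices. At z = 9.92: the cube (footprint 22×27) is included at this height (area 594.00 mm²); the cylinder at (-1.5, 0.5) is not intersected at this z (z outside [12, 29]); the cube at (-3, 15) does not reach this height (z outside [2, 9]); Combining (union): only the 22×27 cube is present, so the union is just that shape — area = 594.00 mm²; the cube at (-4, 0.5) does not reach this height (z outside [16.5, 23]); Taking the first minus the rest: none of the subtracted shapes is present at this height, so that combined region is unchanged — area = 594.00 mm²; (whole slice rotated 80° about Z — lengths, areas and connectivity unchanged). At z = 17.28: the cube is present — its section is the full 22×27 rectangle (area 594.00 mm²); the r=2 cylinder at (-1.5, 0.5) gives a regular 16-gon of circumradius 2 (constant along its height) (area = (16/2)·2.000²·sin(360°/16) = 12.25 mm²); the cube at (-3, 15) does not reach this height (z outside [2, 9]); Taking the union: the regions partially overlap — summed areas 606.25 mm² minus the doubly-counted overlap 0.64 mm² gives 605.61 mm² — area = 605.61 mm²; the 7×22 cube at (-4, 0.5) contributes its full rectangle (area 154.00 mm²); Subtracting the remaining from the first: starting from the result so far (605.61 mm²), the 7×22 cube at (-4, 0.5) partially overlaps it — only the 71.71 mm² overlap (of its 154.00 mm²) is removed, clipping the outline — area = 533.90 mm²; (whole slice rotated 80° about Z — lengths, areas and connectivity unchanged). Checking containment: at z = 17.28 the cross-section extends beyond the z = 9.92 cross-section by about 5.90 mm².

part overhangs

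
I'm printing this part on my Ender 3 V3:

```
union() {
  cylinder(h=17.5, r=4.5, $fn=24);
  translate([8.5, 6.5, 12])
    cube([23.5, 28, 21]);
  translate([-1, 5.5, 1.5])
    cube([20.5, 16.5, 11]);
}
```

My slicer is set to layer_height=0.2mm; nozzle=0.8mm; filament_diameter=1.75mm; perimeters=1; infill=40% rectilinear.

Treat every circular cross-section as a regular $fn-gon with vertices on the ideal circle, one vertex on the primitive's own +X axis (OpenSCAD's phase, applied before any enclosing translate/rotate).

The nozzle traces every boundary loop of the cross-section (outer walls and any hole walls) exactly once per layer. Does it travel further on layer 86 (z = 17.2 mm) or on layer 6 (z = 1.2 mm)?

layer 86 (z = 17.2 mm)

Layer 86 (z = 17.2): the r=4.5 cylinder gives a regular 24-gon of circumradius 4.5 (constant along its height) (perimeter = 2·24·4.500·sin(180°/24) = 28.19 mm); the 23.5×28 cube at (8.5, 6.5) contributes its full rectangle (perimeter 103.00 mm); the cube at (-1, 5.5) does not reach this height (z outside [1.5, 12.5]); Combining (union): the 2 present regions are separate (no shared area or edge), so areas and boundary lengths simply add and each stays a separate island — boundary = 131.19 mm. So its perimeter = 131.19 mm. Layer 6 (z = 1.2): the cylinder: section is a regular 24-gon, circumradius r=4.5 (perimeter = 2·24·4.500·sin(180°/24) = 28.19 mm); the cube at (8.5, 6.5) does not reach this height (z outside [12, 33]); the cube at (-1, 5.5) is not intersected at this z (z outside [1.5, 12.5]); Merging all regions: only the r=4.5 cylinder is present, so the union is just that shape — boundary = 28.19 mm. So its perimeter = 28.19 mm. Layer 86 is larger (131.19 vs 28.19 mm).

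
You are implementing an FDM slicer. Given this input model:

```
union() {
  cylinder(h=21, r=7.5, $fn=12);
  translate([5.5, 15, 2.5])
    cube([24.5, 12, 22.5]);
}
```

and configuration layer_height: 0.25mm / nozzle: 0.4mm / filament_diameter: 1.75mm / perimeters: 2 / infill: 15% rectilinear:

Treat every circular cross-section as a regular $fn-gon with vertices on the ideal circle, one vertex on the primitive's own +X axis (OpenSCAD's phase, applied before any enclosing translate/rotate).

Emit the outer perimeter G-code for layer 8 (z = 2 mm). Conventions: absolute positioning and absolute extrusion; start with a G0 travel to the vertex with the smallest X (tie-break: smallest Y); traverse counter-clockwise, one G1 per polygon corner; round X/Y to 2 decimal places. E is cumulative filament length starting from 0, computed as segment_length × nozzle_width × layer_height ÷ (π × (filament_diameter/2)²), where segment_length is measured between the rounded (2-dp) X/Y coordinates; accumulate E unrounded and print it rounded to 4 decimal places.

G0 X-7.50 Y0.00 Z2.00
G1 X-6.50 Y-3.75 E0.1614
G1 X-3.75 Y-6.50 E0.3230
G1 X0.00 Y-7.50 E0.4844
G1 X3.75 Y-6.50 E0.6458
G1 X6.50 Y-3.75 E0.8074
G1 X7.50 Y0.00 E0.9688
G1 X6.50 Y3.75 E1.1302
G1 X3.75 Y6.50 E1.2918
G1 X0.00 Y7.50 E1.4532
G1 X-3.75 Y6.50 E1.6146
G1 X-6.50 Y3.75 E1.7762
G1 X-7.50 Y0.00 E1.9376

At z = 2 mm: the r=7.5 cylinder gives a regular 12-gon of circumradius 7.5 (constant along its height); the cube at (5.5, 15) is not intersected at this z (z outside [2.5, 25]); Taking the union: only the r=7.5 cylinder is present, so the union is just that shape — 1 connected region. The outline is a single polygon with 12 vertices. Extrusion per mm of travel: 0.4 × 0.25 / (π × 0.875²) = 0.041575. Accumulating E over each segment gives final E = 1.9376.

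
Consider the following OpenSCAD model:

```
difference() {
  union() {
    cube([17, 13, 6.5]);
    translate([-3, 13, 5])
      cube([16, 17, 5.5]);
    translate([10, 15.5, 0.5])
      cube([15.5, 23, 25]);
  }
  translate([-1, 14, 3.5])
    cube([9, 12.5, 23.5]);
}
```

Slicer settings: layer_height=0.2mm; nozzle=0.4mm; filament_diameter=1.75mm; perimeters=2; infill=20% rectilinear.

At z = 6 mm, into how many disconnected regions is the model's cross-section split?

At z = 6 mm: the 17×13 cube contributes its full rectangle; the cube at (-3, 13) is present — its section is the full 16×17 rectangle; the cube at (10, 15.5) (footprint 15.5×23) is included at this height; Combining (union): the regions partially overlap (shared area 43.50 mm²), so overlapping operands fuse into one piece — 1 connected region; the 9×12.5 cube at (-1, 14) contributes its full rectangle; Subtracting the remaining from the first: starting from that combined region, the 9×12.5 cube at (-1, 14) lies wholly inside it (removes its full 112.50 mm² and its 43.00 mm outline becomes a hole wall) — 1 connected region with 1 hole. The result has 1 disconnected region.

1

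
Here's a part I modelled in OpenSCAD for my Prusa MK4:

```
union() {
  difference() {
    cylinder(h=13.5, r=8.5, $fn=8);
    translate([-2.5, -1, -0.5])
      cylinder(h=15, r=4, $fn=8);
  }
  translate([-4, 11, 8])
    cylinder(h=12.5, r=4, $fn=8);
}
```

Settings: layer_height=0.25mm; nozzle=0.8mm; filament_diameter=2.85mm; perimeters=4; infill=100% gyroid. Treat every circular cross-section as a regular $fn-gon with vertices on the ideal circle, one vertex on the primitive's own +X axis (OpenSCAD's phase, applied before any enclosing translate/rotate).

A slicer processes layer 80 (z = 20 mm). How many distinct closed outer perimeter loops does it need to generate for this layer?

1

At z = 20 mm: the cylinder does not reach this height (z outside [0, 13.5]); the cylinder at (-2.5, -1) does not reach this height (z outside [-0.5, 14.5]); Subtracting the remaining from the first: the first operand is absent here, so nothing remains; the cylinder at (-4, 11): section is a regular 8-gon, circumradius r=4; Combining (union): only the r=4 cylinder at (-4, 11) is present, so the union is just that shape — 1 connected region. The result has 1 disconnected region.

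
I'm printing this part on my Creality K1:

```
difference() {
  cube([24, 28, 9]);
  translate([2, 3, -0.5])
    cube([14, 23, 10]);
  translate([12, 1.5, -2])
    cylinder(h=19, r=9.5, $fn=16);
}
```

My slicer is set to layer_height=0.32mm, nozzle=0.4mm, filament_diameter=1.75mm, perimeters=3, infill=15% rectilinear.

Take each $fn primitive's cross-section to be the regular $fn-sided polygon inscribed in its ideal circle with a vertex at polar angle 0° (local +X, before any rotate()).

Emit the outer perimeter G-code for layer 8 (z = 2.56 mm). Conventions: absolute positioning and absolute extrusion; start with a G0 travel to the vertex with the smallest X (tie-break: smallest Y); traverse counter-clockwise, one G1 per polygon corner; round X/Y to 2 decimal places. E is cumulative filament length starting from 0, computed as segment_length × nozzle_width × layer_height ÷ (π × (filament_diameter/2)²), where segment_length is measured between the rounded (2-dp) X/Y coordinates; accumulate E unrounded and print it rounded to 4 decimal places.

At z = 2.56 mm: the 24×28 cube contributes its full rectangle; the 14×23 cube at (2, 3) contributes its full rectangle; the cylinder at (12, 1.5): section is a regular 16-gon, circumradius r=9.5; After the difference (first − rest): starting from the 24×28 cube, the 14×23 cube at (2, 3) lies wholly inside it (removes its full 322.00 mm² and its 74.00 mm outline becomes a hole wall); the r=9.5 cylinder at (12, 1.5) partially overlaps it — only the 80.78 mm² overlap (of its 276.30 mm²) is removed, clipping the outline — 1 connected region. The outline is a single polygon with 15 vertices. Extrusion per mm of travel: 0.4 × 0.32 / (π × 0.875²) = 0.053216. Accumulating E over each segment gives final E = 8.2295.

G0 X0.00 Y0.00 Z2.56
G1 X2.80 Y0.00 E0.1490
G1 X2.50 Y1.50 E0.2304
G1 X2.80 Y3.00 E0.3118
G1 X2.00 Y3.00 E0.3544
G1 X2.00 Y26.00 E1.5784
G1 X16.00 Y26.00 E2.3234
G1 X16.00 Y10.03 E3.1733
G1 X18.72 Y8.22 E3.3471
G1 X20.78 Y5.14 E3.5443
G1 X21.50 Y1.50 E3.7418
G1 X21.20 Y0.00 E3.8232
G1 X24.00 Y0.00 E3.9722
G1 X24.00 Y28.00 E5.4622
G1 X0.00 Y28.00 E6.7394
G1 X0.00 Y0.00 E8.2295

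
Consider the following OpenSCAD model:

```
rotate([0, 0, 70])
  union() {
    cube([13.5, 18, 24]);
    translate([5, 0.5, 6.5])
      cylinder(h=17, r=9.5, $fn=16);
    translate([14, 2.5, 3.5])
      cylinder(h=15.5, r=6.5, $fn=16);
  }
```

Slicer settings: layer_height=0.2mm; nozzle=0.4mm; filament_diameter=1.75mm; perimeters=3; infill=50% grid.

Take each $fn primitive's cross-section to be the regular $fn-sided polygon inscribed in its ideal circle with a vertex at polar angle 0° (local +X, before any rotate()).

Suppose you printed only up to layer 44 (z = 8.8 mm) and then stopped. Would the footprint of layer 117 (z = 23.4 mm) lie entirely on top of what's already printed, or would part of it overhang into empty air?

Compare the two slices. At z = 8.8: the cube is present — its section is the full 13.5×18 rectangle (area 243.00 mm²); the r=9.5 cylinder at (5, 0.5) contributes a regular 16-gon of circumradius 9.5 (area = (16/2)·9.500²·sin(360°/16) = 276.30 mm²); the r=6.5 cylinder at (14, 2.5) gives a regular 16-gon of circumradius 6.5 (constant along its height) (area = (16/2)·6.500²·sin(360°/16) = 129.35 mm²); Combining (union): the regions partially overlap — summed areas 648.64 mm² minus the doubly-counted overlap 180.97 mm² gives 467.68 mm² — area = 467.68 mm²; (whole slice rotated 70° about Z — lengths, areas and connectivity unchanged). At z = 23.4: the 13.5×18 cube contributes its full rectangle (area 243.00 mm²); the cylinder at (5, 0.5): section is a regular 16-gon, circumradius r=9.5 (area = (16/2)·9.500²·sin(360°/16) = 276.30 mm²); the cylinder at (14, 2.5) does not reach this height (z outside [3.5, 19]); Taking the union: the regions partially overlap — summed areas 519.30 mm² minus the doubly-counted overlap 118.02 mm² gives 401.27 mm² — area = 401.27 mm²; (rotated 70° about Z; rotation is an isometry so areas/perimeters/island counts are preserved). Checking containment: the cross-section at z = 23.4 is a subset of the cross-section at z = 8.8.

entirely on top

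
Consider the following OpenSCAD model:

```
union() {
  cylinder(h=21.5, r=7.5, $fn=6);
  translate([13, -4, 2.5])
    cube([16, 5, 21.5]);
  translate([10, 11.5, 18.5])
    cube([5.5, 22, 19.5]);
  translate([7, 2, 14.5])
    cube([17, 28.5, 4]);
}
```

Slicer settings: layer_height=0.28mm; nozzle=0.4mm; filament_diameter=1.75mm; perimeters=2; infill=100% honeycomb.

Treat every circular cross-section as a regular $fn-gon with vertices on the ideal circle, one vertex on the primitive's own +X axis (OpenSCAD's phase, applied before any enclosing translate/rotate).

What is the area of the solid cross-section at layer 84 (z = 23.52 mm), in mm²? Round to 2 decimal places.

201.00 mm²

At z = 23.52 mm: the cylinder is not intersected at this z (z outside [0, 21.5]); the 16×5 cube at (13, -4) contributes its full rectangle (area 80.00 mm²); the 5.5×22 cube at (10, 11.5) contributes its full rectangle (area 121.00 mm²); the cube at (7, 2) is absent (z outside [14.5, 18.5]); Combining (union): the 2 present regions are separate (no shared area or edge), so areas and boundary lengths simply add and each stays a separate island — area = 201.00 mm². Overall, the cross-section has 2 separate islands. Net area = 201.00 mm².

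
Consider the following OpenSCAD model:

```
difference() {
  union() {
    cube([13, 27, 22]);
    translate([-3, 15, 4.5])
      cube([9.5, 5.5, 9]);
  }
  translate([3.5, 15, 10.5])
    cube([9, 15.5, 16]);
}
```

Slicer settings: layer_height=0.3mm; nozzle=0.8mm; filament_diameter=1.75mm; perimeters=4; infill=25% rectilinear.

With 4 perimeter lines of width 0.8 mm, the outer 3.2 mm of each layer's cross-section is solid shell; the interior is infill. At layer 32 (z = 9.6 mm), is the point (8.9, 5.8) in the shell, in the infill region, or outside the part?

At z = 9.6 mm: the cube is present — its section is the full 13×27 rectangle; the cube at (-3, 15) (footprint 9.5×5.5) is included at this height; Taking the union: the regions partially overlap (shared area 35.75 mm²), so overlapping operands fuse into one piece — 1 connected region; the cube at (3.5, 15) is absent (z outside [10.5, 26.5]); Taking the first minus the rest: none of the subtracted shapes is present at this height, so the result so far is unchanged — 1 connected region. Overall, the cross-section is a single solid region. The nearest boundary edge runs (13.00, 27.00)→(13.00, 0.00); distance from the point to it = 4.10 mm. The point is inside the cross-section and 4.10 mm from the nearest boundary — more than the 3.2 mm shell width (4 × 0.8), so it's in the infill interior.

infill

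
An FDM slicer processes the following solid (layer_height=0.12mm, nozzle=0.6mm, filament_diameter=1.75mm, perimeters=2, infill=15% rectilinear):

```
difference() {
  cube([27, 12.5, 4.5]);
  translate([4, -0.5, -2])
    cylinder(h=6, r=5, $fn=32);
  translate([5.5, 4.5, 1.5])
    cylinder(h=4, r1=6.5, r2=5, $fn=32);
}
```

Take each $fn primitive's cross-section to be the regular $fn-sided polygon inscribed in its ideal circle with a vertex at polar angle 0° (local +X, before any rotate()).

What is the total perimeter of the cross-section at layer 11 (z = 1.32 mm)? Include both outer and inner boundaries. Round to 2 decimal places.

At z = 1.32 mm: the cube is present — its section is the full 27×12.5 rectangle (perimeter 79.00 mm); the r=5 cylinder at (4, -0.5) gives a regular 32-gon of circumradius 5 (constant along its height) (perimeter = 2·32·5.000·sin(180°/32) = 31.37 mm); the cone at (5.5, 4.5) is not intersected at this z (z outside [1.5, 5.5]); Subtracting the remaining from the first: starting from the 27×12.5 cube, the r=5 cylinder at (4, -0.5) partially overlaps it — only the 32.54 mm² overlap (of its 78.04 mm²) is removed, clipping the outline — boundary = 79.57 mm. Overall, the cross-section is a single solid region. Total boundary length (outer) = 79.57 mm.

79.57 mm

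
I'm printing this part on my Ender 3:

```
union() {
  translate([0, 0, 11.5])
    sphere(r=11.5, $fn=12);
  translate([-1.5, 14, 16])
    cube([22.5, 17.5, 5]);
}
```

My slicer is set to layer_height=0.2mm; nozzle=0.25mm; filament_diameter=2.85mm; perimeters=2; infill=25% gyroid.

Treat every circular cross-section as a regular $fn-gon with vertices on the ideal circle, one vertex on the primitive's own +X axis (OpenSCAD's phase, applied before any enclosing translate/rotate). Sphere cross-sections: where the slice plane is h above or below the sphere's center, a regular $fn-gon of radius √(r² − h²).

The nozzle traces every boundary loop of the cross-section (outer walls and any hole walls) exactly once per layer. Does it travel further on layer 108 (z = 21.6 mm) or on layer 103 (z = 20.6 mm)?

Layer 108 (z = 21.6): the r=11.5 sphere contributes a regular 12-gon of circumradius √(11.5²−10.1²) = 5.499 (perimeter = 2·12·5.499·sin(180°/12) = 34.16 mm); the cube at (-1.5, 14) does not reach this height (z outside [16, 21]); Taking the union: only the r=11.5 sphere is present, so the union is just that shape — boundary = 34.16 mm. So its perimeter = 34.16 mm. Layer 103 (z = 20.6): the r=11.5 sphere contributes a regular 12-gon of circumradius √(11.5²−9.1²) = 7.031 (perimeter = 2·12·7.031·sin(180°/12) = 43.68 mm); the cube at (-1.5, 14) is present — its section is the full 22.5×17.5 rectangle (perimeter 80.00 mm); Combining (union): the 2 present regions are separate (no shared area or edge), so areas and boundary lengths simply add and each stays a separate island — boundary = 123.68 mm. So its perimeter = 123.68 mm. Layer 103 is larger (123.68 vs 34.16 mm).

layer 103 (z = 20.6 mm)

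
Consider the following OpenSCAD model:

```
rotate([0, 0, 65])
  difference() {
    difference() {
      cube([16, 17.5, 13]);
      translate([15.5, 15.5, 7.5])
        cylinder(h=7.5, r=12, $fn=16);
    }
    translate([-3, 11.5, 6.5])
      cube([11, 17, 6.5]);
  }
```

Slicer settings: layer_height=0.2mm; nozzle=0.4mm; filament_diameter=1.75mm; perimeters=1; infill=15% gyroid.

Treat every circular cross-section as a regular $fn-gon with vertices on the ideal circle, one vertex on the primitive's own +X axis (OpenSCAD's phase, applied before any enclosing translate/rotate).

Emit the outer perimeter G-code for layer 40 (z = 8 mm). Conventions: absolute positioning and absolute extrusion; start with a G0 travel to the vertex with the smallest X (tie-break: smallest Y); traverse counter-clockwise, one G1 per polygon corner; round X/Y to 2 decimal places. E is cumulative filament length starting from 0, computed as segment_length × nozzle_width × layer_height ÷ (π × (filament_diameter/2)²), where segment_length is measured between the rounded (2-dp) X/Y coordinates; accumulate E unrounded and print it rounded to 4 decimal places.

G0 X-10.42 Y4.86 Z8.00
G1 X0.00 Y0.00 E0.3824
G1 X6.76 Y14.50 E0.9145
G1 X3.50 Y16.02 E1.0342
G1 X3.38 Y15.53 E1.0509
G1 X0.61 Y11.75 E1.2068
G1 X-3.39 Y9.32 E1.3625
G1 X-8.02 Y8.61 E1.5183
G1 X-8.61 Y8.75 E1.5384
G1 X-10.42 Y4.86 E1.6811

At z = 8 mm: the 16×17.5 cube contributes its full rectangle; the r=12 cylinder at (15.5, 15.5) gives a regular 16-gon of circumradius 12 (constant along its height); Subtracting the remaining from the first: starting from the 16×17.5 cube, the r=12 cylinder at (15.5, 15.5) partially overlaps it — only the 140.79 mm² overlap (of its 440.85 mm²) is removed, clipping the outline — 1 connected region; the 11×17 cube at (-3, 11.5) contributes its full rectangle; After the difference (first − rest): starting from the result so far, the 11×17 cube at (-3, 11.5) partially overlaps it — only the 22.99 mm² overlap (of its 187.00 mm²) is removed, clipping the outline — 1 connected region; (rotated 65° about Z; rotation is an isometry so areas/perimeters/island counts are preserved). The outline is a single polygon with 9 vertices. Extrusion per mm of travel: 0.4 × 0.2 / (π × 0.875²) = 0.033260. Accumulating E over each segment gives final E = 1.6811.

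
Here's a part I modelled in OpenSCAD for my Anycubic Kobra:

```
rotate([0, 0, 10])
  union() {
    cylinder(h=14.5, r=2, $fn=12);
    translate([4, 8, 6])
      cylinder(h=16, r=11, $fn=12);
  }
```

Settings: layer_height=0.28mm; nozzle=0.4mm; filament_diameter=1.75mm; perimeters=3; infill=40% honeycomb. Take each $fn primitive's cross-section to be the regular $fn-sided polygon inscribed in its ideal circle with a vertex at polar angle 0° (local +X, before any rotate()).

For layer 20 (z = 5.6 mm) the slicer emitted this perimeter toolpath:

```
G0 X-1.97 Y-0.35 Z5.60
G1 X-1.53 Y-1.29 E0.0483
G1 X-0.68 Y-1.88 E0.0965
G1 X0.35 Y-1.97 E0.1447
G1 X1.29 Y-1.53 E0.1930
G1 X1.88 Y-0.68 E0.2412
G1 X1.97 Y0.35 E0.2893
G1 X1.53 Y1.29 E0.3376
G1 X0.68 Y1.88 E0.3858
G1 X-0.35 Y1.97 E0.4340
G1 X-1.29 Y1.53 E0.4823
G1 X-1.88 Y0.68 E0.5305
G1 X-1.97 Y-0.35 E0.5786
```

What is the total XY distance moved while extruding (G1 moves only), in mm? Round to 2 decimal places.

Sum the Euclidean lengths of each G1 segment: total = 12.43 mm.

12.43 mm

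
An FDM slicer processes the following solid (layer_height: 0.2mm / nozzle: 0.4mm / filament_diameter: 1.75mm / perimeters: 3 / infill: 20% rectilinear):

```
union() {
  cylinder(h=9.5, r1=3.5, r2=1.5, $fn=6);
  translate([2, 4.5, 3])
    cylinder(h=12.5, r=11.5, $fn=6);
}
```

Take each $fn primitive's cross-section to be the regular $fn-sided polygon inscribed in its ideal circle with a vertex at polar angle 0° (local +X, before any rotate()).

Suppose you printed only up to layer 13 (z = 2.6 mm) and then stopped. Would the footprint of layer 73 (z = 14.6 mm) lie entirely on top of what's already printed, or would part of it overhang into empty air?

part overhangs

Compare the two slices. At z = 2.6: the cone (r1=3.5→r2=1.5) has section circumradius 2.953 here — a regular 6-gon (area = (6/2)·2.953²·sin(360°/6) = 22.65 mm²); the cylinder at (2, 4.5) does not reach this height (z outside [3, 15.5]); Combining (union): only the cone is present, so the union is just that shape — area = 22.65 mm². At z = 14.6: the cone does not reach this height (z outside [0, 9.5]); the r=11.5 cylinder at (2, 4.5) contributes a regular 6-gon of circumradius 11.5 (area = (6/2)·11.500²·sin(360°/6) = 343.60 mm²); Taking the union: only the r=11.5 cylinder at (2, 4.5) is present, so the union is just that shape — area = 343.60 mm². Checking containment: at z = 14.6 the cross-section extends beyond the z = 2.6 cross-section by about 320.95 mm².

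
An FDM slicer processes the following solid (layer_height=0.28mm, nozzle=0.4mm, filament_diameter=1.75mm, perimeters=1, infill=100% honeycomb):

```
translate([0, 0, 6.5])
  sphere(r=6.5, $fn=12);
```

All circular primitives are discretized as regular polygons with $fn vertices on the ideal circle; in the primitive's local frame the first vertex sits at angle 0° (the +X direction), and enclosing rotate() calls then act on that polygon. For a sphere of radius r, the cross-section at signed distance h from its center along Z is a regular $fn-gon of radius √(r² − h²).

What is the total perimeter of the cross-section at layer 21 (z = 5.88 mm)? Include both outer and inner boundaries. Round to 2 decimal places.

At z = 5.88 mm: the r=6.5 sphere slices to a regular 12-gon of circumradius 6.470 (√(r²−h²) with h=0.62 from center) (perimeter = 2·12·6.470·sin(180°/12) = 40.19 mm). Overall, the cross-section is a single solid region. Total boundary length (outer) = 40.19 mm.

40.19 mm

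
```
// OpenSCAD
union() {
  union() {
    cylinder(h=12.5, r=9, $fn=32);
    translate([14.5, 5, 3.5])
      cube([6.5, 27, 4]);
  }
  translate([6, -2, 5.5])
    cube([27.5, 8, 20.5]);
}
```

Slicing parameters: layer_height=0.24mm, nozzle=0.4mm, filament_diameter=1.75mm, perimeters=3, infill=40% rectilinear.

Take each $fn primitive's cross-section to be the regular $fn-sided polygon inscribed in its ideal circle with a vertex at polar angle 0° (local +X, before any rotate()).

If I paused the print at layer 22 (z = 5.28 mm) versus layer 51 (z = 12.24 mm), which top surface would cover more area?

Layer 22 (z = 5.28): the r=9 cylinder gives a regular 32-gon of circumradius 9 (constant along its height) (area = (32/2)·9.000²·sin(360°/32) = 252.84 mm²); the 6.5×27 cube at (14.5, 5) contributes its full rectangle (area 175.50 mm²); Combining (union): the 2 present regions are separate (no shared area or edge), so areas and boundary lengths simply add and each stays a separate island — area = 428.34 mm²; the cube at (6, -2) is not intersected at this z (z outside [5.5, 26]); Merging all regions: only that combined region is present, so the union is just that shape — area = 428.34 mm². So its area = 428.34 mm². Layer 51 (z = 12.24): the r=9 cylinder contributes a regular 32-gon of circumradius 9 (area = (32/2)·9.000²·sin(360°/32) = 252.84 mm²); the cube at (14.5, 5) is not intersected at this z (z outside [3.5, 7.5]); Taking the union: only the r=9 cylinder is present, so the union is just that shape — area = 252.84 mm²; the 27.5×8 cube at (6, -2) contributes its full rectangle (area 220.00 mm²); Merging all regions: the regions partially overlap — summed areas 472.84 mm² minus the doubly-counted overlap 19.28 mm² gives 453.56 mm² — area = 453.56 mm². So its area = 453.56 mm². Layer 51 is larger (453.56 vs 428.34 mm²).

layer 51 (z = 12.24 mm)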